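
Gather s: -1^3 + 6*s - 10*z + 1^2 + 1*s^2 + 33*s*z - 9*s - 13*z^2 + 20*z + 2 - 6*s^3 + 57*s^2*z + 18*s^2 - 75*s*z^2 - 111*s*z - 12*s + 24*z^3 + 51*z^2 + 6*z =-6*s^3 + s^2*(57*z + 19) + s*(-75*z^2 - 78*z - 15) + 24*z^3 + 38*z^2 + 16*z + 2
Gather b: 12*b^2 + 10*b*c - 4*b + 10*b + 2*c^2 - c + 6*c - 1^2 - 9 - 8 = 12*b^2 + b*(10*c + 6) + 2*c^2 + 5*c - 18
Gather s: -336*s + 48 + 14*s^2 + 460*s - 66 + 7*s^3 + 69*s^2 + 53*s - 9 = 7*s^3 + 83*s^2 + 177*s - 27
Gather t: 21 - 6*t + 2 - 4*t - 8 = 15 - 10*t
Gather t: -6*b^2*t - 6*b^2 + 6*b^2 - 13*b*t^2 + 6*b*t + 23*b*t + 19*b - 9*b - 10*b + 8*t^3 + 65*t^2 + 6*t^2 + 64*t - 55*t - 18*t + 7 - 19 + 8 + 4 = 8*t^3 + t^2*(71 - 13*b) + t*(-6*b^2 + 29*b - 9)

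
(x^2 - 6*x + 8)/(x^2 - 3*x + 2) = (x - 4)/(x - 1)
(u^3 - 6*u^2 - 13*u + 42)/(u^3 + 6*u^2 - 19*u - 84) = (u^2 - 9*u + 14)/(u^2 + 3*u - 28)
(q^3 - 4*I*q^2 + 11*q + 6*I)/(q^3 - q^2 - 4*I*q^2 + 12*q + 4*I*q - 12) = (q^2 + 2*I*q - 1)/(q^2 + q*(-1 + 2*I) - 2*I)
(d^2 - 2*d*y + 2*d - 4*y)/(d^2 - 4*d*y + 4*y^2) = (-d - 2)/(-d + 2*y)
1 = 1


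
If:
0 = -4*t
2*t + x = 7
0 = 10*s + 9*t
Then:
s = 0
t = 0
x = 7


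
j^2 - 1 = (j - 1)*(j + 1)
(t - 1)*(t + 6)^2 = t^3 + 11*t^2 + 24*t - 36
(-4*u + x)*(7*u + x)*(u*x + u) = -28*u^3*x - 28*u^3 + 3*u^2*x^2 + 3*u^2*x + u*x^3 + u*x^2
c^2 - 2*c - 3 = (c - 3)*(c + 1)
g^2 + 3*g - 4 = (g - 1)*(g + 4)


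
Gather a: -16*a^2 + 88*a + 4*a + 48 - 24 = -16*a^2 + 92*a + 24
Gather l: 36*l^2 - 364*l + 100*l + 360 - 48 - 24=36*l^2 - 264*l + 288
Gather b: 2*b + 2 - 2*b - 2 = 0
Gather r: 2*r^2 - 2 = 2*r^2 - 2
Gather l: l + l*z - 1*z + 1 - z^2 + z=l*(z + 1) - z^2 + 1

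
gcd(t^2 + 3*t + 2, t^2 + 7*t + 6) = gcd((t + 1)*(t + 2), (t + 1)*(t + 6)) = t + 1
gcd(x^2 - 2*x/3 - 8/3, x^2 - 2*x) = x - 2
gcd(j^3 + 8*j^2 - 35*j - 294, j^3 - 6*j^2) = j - 6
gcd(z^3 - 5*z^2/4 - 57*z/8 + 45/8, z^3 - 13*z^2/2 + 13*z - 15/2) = z - 3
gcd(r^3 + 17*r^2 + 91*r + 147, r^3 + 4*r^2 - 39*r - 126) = r^2 + 10*r + 21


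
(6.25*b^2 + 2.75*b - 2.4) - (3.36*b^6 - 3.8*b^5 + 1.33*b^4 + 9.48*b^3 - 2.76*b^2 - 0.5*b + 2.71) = -3.36*b^6 + 3.8*b^5 - 1.33*b^4 - 9.48*b^3 + 9.01*b^2 + 3.25*b - 5.11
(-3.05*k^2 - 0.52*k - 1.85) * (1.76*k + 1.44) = -5.368*k^3 - 5.3072*k^2 - 4.0048*k - 2.664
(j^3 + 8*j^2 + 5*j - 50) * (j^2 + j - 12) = j^5 + 9*j^4 + j^3 - 141*j^2 - 110*j + 600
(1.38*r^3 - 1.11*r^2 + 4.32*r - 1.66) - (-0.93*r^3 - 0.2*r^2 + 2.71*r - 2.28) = 2.31*r^3 - 0.91*r^2 + 1.61*r + 0.62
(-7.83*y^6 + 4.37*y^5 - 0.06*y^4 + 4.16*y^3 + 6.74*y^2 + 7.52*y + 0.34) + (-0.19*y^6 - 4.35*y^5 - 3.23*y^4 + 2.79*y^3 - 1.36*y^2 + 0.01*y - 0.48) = -8.02*y^6 + 0.0200000000000005*y^5 - 3.29*y^4 + 6.95*y^3 + 5.38*y^2 + 7.53*y - 0.14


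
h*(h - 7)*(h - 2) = h^3 - 9*h^2 + 14*h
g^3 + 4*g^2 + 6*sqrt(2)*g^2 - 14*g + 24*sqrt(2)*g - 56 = (g + 4)*(g - sqrt(2))*(g + 7*sqrt(2))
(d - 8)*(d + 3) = d^2 - 5*d - 24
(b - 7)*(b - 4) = b^2 - 11*b + 28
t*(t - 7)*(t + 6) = t^3 - t^2 - 42*t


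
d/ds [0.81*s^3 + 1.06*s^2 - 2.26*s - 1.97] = 2.43*s^2 + 2.12*s - 2.26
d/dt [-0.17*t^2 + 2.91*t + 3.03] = 2.91 - 0.34*t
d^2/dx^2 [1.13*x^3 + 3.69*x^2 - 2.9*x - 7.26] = 6.78*x + 7.38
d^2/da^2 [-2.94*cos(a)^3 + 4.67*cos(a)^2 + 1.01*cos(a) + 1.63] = 1.195*cos(a) - 9.34*cos(2*a) + 6.615*cos(3*a)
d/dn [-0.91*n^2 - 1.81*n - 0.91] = -1.82*n - 1.81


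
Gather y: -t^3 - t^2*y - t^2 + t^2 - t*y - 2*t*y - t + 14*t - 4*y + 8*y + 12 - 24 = -t^3 + 13*t + y*(-t^2 - 3*t + 4) - 12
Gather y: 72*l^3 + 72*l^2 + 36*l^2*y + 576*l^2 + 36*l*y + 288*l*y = 72*l^3 + 648*l^2 + y*(36*l^2 + 324*l)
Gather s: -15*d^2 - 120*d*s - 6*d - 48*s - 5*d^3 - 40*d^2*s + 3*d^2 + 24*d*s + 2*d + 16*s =-5*d^3 - 12*d^2 - 4*d + s*(-40*d^2 - 96*d - 32)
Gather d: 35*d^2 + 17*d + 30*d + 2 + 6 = 35*d^2 + 47*d + 8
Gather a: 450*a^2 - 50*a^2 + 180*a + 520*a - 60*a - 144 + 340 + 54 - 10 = 400*a^2 + 640*a + 240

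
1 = 1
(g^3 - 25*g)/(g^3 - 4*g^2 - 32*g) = (25 - g^2)/(-g^2 + 4*g + 32)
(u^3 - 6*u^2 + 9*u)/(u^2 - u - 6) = u*(u - 3)/(u + 2)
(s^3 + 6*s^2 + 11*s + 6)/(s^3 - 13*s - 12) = (s + 2)/(s - 4)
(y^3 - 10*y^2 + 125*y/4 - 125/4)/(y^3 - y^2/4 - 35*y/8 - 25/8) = 2*(2*y^2 - 15*y + 25)/(4*y^2 + 9*y + 5)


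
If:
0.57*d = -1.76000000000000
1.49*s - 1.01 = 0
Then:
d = -3.09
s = 0.68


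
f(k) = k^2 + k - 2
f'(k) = 2*k + 1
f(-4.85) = 16.67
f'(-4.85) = -8.70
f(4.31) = 20.89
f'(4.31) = 9.62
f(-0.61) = -2.24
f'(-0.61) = -0.22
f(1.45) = 1.55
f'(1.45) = 3.90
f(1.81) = 3.09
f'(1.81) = 4.62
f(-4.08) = 10.57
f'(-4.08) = -7.16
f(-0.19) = -2.15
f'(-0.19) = 0.62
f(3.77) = 15.98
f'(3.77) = 8.54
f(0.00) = -2.00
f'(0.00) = 1.00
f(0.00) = -2.00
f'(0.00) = 1.00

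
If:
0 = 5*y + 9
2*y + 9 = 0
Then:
No Solution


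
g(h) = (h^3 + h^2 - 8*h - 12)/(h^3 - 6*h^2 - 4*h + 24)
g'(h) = (-3*h^2 + 12*h + 4)*(h^3 + h^2 - 8*h - 12)/(h^3 - 6*h^2 - 4*h + 24)^2 + (3*h^2 + 2*h - 8)/(h^3 - 6*h^2 - 4*h + 24)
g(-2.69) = 0.10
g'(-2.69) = -0.12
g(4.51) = -2.63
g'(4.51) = -2.86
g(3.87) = -1.28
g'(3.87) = -1.61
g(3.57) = -0.83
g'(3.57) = -1.42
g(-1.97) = -0.00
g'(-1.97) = -0.16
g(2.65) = 0.75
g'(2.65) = -2.90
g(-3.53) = 0.19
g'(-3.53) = -0.10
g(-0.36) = -0.37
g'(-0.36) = -0.33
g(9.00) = 3.14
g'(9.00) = -0.69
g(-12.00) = 0.60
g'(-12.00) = -0.02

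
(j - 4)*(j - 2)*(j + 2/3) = j^3 - 16*j^2/3 + 4*j + 16/3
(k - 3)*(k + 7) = k^2 + 4*k - 21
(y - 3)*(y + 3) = y^2 - 9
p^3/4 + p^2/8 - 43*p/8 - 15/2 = (p/4 + 1)*(p - 5)*(p + 3/2)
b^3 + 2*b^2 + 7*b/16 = b*(b + 1/4)*(b + 7/4)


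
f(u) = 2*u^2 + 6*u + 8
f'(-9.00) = -30.00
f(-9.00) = 116.00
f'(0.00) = 6.00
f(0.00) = 8.00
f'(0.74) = 8.96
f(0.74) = 13.54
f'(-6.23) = -18.92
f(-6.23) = 48.25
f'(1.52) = 12.08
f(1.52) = 21.74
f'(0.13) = 6.52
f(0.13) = 8.81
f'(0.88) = 9.52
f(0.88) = 14.83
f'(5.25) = 27.00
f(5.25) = 94.62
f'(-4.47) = -11.88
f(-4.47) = 21.14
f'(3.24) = 18.96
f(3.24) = 48.44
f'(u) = 4*u + 6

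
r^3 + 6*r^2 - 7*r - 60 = (r - 3)*(r + 4)*(r + 5)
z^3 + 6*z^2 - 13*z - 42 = (z - 3)*(z + 2)*(z + 7)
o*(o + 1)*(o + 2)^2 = o^4 + 5*o^3 + 8*o^2 + 4*o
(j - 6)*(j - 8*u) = j^2 - 8*j*u - 6*j + 48*u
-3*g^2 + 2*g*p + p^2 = (-g + p)*(3*g + p)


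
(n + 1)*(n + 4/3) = n^2 + 7*n/3 + 4/3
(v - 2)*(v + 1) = v^2 - v - 2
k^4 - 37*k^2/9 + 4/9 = (k - 2)*(k - 1/3)*(k + 1/3)*(k + 2)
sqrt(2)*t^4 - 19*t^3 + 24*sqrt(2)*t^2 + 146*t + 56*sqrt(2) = (t - 7*sqrt(2))*(t - 4*sqrt(2))*(t + sqrt(2))*(sqrt(2)*t + 1)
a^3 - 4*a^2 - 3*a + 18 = (a - 3)^2*(a + 2)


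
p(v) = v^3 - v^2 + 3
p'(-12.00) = 456.00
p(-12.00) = -1869.00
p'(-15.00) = 705.00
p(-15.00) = -3597.00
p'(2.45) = 13.11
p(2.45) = 11.70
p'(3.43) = 28.43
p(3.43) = 31.59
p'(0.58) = -0.15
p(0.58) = 2.86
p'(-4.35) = 65.47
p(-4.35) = -98.24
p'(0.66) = -0.01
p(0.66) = 2.85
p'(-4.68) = 75.07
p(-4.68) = -121.41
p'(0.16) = -0.24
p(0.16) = 2.98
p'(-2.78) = 28.75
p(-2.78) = -26.21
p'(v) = 3*v^2 - 2*v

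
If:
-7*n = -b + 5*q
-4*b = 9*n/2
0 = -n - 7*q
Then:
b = 0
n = 0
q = 0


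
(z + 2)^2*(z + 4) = z^3 + 8*z^2 + 20*z + 16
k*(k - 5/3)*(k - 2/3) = k^3 - 7*k^2/3 + 10*k/9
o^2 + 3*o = o*(o + 3)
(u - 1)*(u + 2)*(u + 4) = u^3 + 5*u^2 + 2*u - 8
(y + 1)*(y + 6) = y^2 + 7*y + 6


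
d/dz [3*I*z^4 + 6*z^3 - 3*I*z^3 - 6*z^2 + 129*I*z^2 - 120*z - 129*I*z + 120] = 12*I*z^3 + z^2*(18 - 9*I) + z*(-12 + 258*I) - 120 - 129*I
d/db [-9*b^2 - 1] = -18*b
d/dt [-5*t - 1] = -5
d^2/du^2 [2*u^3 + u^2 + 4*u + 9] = 12*u + 2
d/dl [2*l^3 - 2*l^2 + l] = 6*l^2 - 4*l + 1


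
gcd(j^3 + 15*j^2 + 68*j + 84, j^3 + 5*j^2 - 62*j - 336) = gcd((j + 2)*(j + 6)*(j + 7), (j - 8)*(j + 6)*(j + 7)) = j^2 + 13*j + 42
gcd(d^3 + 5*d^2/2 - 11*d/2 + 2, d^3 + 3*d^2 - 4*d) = d^2 + 3*d - 4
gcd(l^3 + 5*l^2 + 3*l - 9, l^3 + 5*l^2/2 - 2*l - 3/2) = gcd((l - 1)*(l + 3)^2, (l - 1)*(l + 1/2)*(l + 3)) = l^2 + 2*l - 3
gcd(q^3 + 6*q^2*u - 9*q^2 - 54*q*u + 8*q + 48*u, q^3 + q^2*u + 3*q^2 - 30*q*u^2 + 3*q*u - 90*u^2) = q + 6*u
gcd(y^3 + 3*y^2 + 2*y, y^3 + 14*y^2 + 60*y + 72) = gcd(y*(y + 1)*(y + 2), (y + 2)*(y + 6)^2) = y + 2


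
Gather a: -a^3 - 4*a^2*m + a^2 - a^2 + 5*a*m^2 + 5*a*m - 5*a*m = -a^3 - 4*a^2*m + 5*a*m^2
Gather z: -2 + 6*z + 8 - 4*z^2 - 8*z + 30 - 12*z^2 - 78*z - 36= -16*z^2 - 80*z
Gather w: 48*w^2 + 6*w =48*w^2 + 6*w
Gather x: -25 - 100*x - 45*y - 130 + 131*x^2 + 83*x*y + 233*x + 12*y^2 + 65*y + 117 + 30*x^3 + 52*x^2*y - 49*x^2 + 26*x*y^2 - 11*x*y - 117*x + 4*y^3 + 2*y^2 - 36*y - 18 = 30*x^3 + x^2*(52*y + 82) + x*(26*y^2 + 72*y + 16) + 4*y^3 + 14*y^2 - 16*y - 56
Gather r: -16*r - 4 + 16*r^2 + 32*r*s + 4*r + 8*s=16*r^2 + r*(32*s - 12) + 8*s - 4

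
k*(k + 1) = k^2 + k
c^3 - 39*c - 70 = (c - 7)*(c + 2)*(c + 5)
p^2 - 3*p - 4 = (p - 4)*(p + 1)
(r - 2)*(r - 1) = r^2 - 3*r + 2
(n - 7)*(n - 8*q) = n^2 - 8*n*q - 7*n + 56*q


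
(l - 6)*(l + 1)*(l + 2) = l^3 - 3*l^2 - 16*l - 12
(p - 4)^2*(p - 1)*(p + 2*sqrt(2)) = p^4 - 9*p^3 + 2*sqrt(2)*p^3 - 18*sqrt(2)*p^2 + 24*p^2 - 16*p + 48*sqrt(2)*p - 32*sqrt(2)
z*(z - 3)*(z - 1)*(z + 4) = z^4 - 13*z^2 + 12*z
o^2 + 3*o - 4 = (o - 1)*(o + 4)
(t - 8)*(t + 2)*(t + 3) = t^3 - 3*t^2 - 34*t - 48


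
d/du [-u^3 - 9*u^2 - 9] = 3*u*(-u - 6)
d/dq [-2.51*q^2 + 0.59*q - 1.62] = 0.59 - 5.02*q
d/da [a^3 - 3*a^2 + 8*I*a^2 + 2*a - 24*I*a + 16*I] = 3*a^2 + a*(-6 + 16*I) + 2 - 24*I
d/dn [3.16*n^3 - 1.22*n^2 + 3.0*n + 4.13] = 9.48*n^2 - 2.44*n + 3.0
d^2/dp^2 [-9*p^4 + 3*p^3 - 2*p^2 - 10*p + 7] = -108*p^2 + 18*p - 4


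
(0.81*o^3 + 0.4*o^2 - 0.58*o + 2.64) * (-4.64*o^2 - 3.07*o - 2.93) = -3.7584*o^5 - 4.3427*o^4 - 0.910100000000001*o^3 - 11.641*o^2 - 6.4054*o - 7.7352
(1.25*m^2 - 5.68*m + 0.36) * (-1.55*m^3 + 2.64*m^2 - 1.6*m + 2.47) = -1.9375*m^5 + 12.104*m^4 - 17.5532*m^3 + 13.1259*m^2 - 14.6056*m + 0.8892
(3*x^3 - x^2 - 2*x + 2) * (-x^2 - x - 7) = -3*x^5 - 2*x^4 - 18*x^3 + 7*x^2 + 12*x - 14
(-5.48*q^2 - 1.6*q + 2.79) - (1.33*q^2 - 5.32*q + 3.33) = -6.81*q^2 + 3.72*q - 0.54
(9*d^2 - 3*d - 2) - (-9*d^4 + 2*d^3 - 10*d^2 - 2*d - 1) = 9*d^4 - 2*d^3 + 19*d^2 - d - 1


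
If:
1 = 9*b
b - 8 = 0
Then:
No Solution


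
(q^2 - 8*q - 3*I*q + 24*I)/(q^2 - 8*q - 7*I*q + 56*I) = (q - 3*I)/(q - 7*I)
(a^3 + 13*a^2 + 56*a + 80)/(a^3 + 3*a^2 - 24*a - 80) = (a + 5)/(a - 5)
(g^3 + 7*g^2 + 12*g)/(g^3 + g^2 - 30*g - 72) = g/(g - 6)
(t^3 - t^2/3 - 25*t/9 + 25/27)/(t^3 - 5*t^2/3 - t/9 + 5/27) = (3*t + 5)/(3*t + 1)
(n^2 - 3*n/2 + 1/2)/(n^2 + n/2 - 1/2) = (n - 1)/(n + 1)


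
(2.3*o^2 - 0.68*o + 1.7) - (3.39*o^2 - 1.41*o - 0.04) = -1.09*o^2 + 0.73*o + 1.74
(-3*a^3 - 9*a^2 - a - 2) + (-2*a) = -3*a^3 - 9*a^2 - 3*a - 2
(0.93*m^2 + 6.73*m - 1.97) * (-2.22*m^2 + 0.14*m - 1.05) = -2.0646*m^4 - 14.8104*m^3 + 4.3391*m^2 - 7.3423*m + 2.0685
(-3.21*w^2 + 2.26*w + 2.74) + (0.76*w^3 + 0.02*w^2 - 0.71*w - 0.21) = 0.76*w^3 - 3.19*w^2 + 1.55*w + 2.53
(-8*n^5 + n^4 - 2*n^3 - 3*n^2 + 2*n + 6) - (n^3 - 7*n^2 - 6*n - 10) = -8*n^5 + n^4 - 3*n^3 + 4*n^2 + 8*n + 16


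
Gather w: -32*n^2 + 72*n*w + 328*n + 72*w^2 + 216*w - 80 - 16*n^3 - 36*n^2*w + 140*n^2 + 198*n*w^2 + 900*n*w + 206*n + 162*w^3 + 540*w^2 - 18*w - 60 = -16*n^3 + 108*n^2 + 534*n + 162*w^3 + w^2*(198*n + 612) + w*(-36*n^2 + 972*n + 198) - 140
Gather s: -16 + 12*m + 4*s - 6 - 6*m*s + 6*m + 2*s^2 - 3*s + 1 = 18*m + 2*s^2 + s*(1 - 6*m) - 21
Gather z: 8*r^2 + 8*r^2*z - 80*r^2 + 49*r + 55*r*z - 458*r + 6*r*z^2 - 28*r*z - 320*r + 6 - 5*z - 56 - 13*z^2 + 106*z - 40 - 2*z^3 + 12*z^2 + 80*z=-72*r^2 - 729*r - 2*z^3 + z^2*(6*r - 1) + z*(8*r^2 + 27*r + 181) - 90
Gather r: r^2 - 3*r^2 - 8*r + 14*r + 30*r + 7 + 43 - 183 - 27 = -2*r^2 + 36*r - 160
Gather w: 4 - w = 4 - w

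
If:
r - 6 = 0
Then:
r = 6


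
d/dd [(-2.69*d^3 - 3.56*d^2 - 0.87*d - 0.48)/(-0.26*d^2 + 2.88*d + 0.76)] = (0.6994*d^4 - 15.4944*d^3 - 16.6122*d^2 - 5.6608*d + 0.7212)/(0.0676*d^4 - 1.4976*d^3 + 7.8992*d^2 + 4.3776*d + 0.5776)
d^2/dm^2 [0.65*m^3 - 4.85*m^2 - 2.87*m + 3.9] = 3.9*m - 9.7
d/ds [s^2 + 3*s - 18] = 2*s + 3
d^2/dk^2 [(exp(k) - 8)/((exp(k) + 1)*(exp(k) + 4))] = (exp(4*k) - 37*exp(3*k) - 144*exp(2*k) - 92*exp(k) + 176)*exp(k)/(exp(6*k) + 15*exp(5*k) + 87*exp(4*k) + 245*exp(3*k) + 348*exp(2*k) + 240*exp(k) + 64)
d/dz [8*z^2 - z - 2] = 16*z - 1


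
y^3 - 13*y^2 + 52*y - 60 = (y - 6)*(y - 5)*(y - 2)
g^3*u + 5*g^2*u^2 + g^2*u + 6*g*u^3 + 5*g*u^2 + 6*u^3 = (g + 2*u)*(g + 3*u)*(g*u + u)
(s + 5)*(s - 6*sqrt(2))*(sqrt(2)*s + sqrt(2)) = sqrt(2)*s^3 - 12*s^2 + 6*sqrt(2)*s^2 - 72*s + 5*sqrt(2)*s - 60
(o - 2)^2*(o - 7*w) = o^3 - 7*o^2*w - 4*o^2 + 28*o*w + 4*o - 28*w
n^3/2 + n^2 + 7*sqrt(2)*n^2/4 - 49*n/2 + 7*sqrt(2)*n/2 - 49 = (n/2 + 1)*(n - 7*sqrt(2)/2)*(n + 7*sqrt(2))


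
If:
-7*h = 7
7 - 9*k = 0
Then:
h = -1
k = 7/9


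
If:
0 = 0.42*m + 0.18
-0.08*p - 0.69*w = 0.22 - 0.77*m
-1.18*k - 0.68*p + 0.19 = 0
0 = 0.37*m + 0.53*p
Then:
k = -0.01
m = -0.43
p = 0.30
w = -0.83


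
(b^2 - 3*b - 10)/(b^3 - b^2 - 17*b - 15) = (b + 2)/(b^2 + 4*b + 3)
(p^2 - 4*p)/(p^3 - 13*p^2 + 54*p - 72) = p/(p^2 - 9*p + 18)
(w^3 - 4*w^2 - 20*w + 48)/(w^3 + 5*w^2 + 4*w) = (w^2 - 8*w + 12)/(w*(w + 1))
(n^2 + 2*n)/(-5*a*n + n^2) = (-n - 2)/(5*a - n)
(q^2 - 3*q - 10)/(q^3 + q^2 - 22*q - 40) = 1/(q + 4)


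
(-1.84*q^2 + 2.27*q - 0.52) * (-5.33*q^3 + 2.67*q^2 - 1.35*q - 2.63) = 9.8072*q^5 - 17.0119*q^4 + 11.3165*q^3 + 0.386299999999999*q^2 - 5.2681*q + 1.3676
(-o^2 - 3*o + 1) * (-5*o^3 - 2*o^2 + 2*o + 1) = 5*o^5 + 17*o^4 - o^3 - 9*o^2 - o + 1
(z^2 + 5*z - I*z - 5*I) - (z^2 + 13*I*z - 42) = 5*z - 14*I*z + 42 - 5*I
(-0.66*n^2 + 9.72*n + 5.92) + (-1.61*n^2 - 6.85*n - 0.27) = -2.27*n^2 + 2.87*n + 5.65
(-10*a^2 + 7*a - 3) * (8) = -80*a^2 + 56*a - 24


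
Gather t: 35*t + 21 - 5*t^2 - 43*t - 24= -5*t^2 - 8*t - 3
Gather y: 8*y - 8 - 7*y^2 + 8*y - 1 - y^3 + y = -y^3 - 7*y^2 + 17*y - 9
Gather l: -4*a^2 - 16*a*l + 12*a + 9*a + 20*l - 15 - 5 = -4*a^2 + 21*a + l*(20 - 16*a) - 20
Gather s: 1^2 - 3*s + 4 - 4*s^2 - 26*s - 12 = -4*s^2 - 29*s - 7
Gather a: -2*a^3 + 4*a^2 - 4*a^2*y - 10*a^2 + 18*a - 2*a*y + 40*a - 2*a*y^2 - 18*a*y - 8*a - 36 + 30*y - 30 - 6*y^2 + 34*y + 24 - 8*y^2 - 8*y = -2*a^3 + a^2*(-4*y - 6) + a*(-2*y^2 - 20*y + 50) - 14*y^2 + 56*y - 42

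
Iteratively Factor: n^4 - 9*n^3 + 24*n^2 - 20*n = (n - 2)*(n^3 - 7*n^2 + 10*n) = n*(n - 2)*(n^2 - 7*n + 10) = n*(n - 2)^2*(n - 5)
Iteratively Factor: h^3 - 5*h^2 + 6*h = (h)*(h^2 - 5*h + 6) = h*(h - 2)*(h - 3)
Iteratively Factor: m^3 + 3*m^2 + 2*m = (m + 1)*(m^2 + 2*m) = m*(m + 1)*(m + 2)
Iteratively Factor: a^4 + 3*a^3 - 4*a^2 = (a - 1)*(a^3 + 4*a^2) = a*(a - 1)*(a^2 + 4*a) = a^2*(a - 1)*(a + 4)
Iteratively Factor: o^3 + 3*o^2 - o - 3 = (o - 1)*(o^2 + 4*o + 3) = (o - 1)*(o + 1)*(o + 3)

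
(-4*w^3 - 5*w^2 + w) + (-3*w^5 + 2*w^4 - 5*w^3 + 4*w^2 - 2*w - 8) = -3*w^5 + 2*w^4 - 9*w^3 - w^2 - w - 8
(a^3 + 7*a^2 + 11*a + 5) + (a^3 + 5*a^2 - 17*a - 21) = 2*a^3 + 12*a^2 - 6*a - 16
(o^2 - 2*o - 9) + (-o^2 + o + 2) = -o - 7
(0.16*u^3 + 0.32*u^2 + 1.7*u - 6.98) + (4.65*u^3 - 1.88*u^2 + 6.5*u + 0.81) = 4.81*u^3 - 1.56*u^2 + 8.2*u - 6.17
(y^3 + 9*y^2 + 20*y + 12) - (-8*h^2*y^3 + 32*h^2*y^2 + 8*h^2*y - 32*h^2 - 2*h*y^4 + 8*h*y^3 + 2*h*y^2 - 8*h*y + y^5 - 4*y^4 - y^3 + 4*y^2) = 8*h^2*y^3 - 32*h^2*y^2 - 8*h^2*y + 32*h^2 + 2*h*y^4 - 8*h*y^3 - 2*h*y^2 + 8*h*y - y^5 + 4*y^4 + 2*y^3 + 5*y^2 + 20*y + 12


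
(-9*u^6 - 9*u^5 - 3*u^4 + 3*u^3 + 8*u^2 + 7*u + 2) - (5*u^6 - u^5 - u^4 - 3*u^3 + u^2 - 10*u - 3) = -14*u^6 - 8*u^5 - 2*u^4 + 6*u^3 + 7*u^2 + 17*u + 5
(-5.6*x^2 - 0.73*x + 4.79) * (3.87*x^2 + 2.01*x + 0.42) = -21.672*x^4 - 14.0811*x^3 + 14.718*x^2 + 9.3213*x + 2.0118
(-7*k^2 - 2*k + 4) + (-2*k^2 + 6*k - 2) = -9*k^2 + 4*k + 2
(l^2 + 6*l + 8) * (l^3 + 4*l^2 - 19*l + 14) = l^5 + 10*l^4 + 13*l^3 - 68*l^2 - 68*l + 112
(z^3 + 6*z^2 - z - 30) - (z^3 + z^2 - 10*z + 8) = 5*z^2 + 9*z - 38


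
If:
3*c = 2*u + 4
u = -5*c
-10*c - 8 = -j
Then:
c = 4/13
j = 144/13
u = -20/13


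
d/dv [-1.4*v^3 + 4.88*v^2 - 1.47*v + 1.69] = -4.2*v^2 + 9.76*v - 1.47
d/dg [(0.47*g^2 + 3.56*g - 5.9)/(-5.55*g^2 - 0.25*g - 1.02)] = (19.6405*g^2 - 66.4488*g - 5.1062)/(30.8025*g^4 + 2.775*g^3 + 11.3845*g^2 + 0.51*g + 1.0404)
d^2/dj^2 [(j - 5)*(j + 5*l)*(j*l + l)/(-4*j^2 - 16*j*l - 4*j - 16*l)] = l^2*(4*l + 5)/(2*(j^3 + 12*j^2*l + 48*j*l^2 + 64*l^3))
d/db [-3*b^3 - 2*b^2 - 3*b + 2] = -9*b^2 - 4*b - 3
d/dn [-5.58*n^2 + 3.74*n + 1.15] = 3.74 - 11.16*n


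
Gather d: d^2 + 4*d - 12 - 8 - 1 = d^2 + 4*d - 21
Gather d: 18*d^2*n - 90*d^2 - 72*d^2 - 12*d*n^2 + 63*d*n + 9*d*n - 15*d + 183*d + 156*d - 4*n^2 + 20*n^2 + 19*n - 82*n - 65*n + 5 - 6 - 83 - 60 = d^2*(18*n - 162) + d*(-12*n^2 + 72*n + 324) + 16*n^2 - 128*n - 144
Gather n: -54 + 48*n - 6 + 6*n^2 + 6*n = 6*n^2 + 54*n - 60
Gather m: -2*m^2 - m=-2*m^2 - m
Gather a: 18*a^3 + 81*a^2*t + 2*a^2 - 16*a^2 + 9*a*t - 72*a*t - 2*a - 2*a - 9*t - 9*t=18*a^3 + a^2*(81*t - 14) + a*(-63*t - 4) - 18*t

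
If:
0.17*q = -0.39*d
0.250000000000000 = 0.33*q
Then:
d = -0.33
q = 0.76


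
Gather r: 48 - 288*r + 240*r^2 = 240*r^2 - 288*r + 48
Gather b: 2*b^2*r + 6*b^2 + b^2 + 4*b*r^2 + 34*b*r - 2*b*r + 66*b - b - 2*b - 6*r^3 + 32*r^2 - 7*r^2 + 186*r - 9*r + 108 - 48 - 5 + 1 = b^2*(2*r + 7) + b*(4*r^2 + 32*r + 63) - 6*r^3 + 25*r^2 + 177*r + 56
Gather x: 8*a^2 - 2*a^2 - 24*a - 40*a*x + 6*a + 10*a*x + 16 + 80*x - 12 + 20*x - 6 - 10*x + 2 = 6*a^2 - 18*a + x*(90 - 30*a)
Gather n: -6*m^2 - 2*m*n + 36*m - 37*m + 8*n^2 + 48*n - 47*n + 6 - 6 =-6*m^2 - m + 8*n^2 + n*(1 - 2*m)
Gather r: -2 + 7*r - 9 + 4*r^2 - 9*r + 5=4*r^2 - 2*r - 6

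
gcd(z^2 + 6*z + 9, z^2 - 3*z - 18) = z + 3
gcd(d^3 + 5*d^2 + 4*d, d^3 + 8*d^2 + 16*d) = d^2 + 4*d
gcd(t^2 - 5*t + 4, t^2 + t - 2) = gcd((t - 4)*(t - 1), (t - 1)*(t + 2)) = t - 1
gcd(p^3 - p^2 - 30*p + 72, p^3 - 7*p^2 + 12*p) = p^2 - 7*p + 12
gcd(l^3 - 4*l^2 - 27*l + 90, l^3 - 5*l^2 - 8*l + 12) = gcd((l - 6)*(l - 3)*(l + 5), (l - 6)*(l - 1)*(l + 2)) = l - 6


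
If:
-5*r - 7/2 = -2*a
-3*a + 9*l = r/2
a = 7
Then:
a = 7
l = 49/20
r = 21/10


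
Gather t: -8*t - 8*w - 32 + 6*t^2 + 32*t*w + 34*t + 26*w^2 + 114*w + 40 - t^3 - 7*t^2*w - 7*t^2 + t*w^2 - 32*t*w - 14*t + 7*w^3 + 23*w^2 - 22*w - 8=-t^3 + t^2*(-7*w - 1) + t*(w^2 + 12) + 7*w^3 + 49*w^2 + 84*w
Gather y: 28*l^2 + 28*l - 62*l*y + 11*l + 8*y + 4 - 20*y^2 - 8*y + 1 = 28*l^2 - 62*l*y + 39*l - 20*y^2 + 5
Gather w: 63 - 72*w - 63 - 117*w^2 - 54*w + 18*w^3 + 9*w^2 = 18*w^3 - 108*w^2 - 126*w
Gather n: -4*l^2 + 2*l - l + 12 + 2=-4*l^2 + l + 14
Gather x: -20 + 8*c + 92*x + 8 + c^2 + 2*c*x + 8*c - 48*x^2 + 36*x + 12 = c^2 + 16*c - 48*x^2 + x*(2*c + 128)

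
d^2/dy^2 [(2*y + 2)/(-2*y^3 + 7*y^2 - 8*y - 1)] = 4*(-4*(y + 1)*(3*y^2 - 7*y + 4)^2 + (6*y^2 - 14*y + (y + 1)*(6*y - 7) + 8)*(2*y^3 - 7*y^2 + 8*y + 1))/(2*y^3 - 7*y^2 + 8*y + 1)^3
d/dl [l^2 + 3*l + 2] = 2*l + 3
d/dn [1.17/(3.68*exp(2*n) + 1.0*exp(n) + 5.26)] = (-8.6112*exp(n) - 1.17)*exp(n)/(3.68*exp(2*n) + 1.0*exp(n) + 5.26)^2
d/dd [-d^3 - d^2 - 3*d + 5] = -3*d^2 - 2*d - 3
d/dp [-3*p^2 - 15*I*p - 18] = -6*p - 15*I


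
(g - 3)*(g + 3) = g^2 - 9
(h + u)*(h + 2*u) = h^2 + 3*h*u + 2*u^2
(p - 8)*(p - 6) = p^2 - 14*p + 48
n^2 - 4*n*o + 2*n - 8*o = (n + 2)*(n - 4*o)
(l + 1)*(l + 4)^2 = l^3 + 9*l^2 + 24*l + 16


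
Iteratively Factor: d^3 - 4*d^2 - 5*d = (d - 5)*(d^2 + d) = (d - 5)*(d + 1)*(d)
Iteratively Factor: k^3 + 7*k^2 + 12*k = (k + 4)*(k^2 + 3*k) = k*(k + 4)*(k + 3)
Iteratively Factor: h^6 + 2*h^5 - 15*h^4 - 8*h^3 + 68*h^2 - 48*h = (h)*(h^5 + 2*h^4 - 15*h^3 - 8*h^2 + 68*h - 48) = h*(h - 2)*(h^4 + 4*h^3 - 7*h^2 - 22*h + 24) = h*(h - 2)*(h + 4)*(h^3 - 7*h + 6) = h*(h - 2)^2*(h + 4)*(h^2 + 2*h - 3) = h*(h - 2)^2*(h + 3)*(h + 4)*(h - 1)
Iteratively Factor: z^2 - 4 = (z + 2)*(z - 2)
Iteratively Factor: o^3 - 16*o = (o + 4)*(o^2 - 4*o) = (o - 4)*(o + 4)*(o)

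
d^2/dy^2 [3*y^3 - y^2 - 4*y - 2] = 18*y - 2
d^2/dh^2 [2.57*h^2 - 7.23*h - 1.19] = 5.14000000000000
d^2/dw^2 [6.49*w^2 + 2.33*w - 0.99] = 12.9800000000000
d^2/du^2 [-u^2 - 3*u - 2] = -2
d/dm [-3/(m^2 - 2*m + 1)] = 6*(m - 1)/(m^2 - 2*m + 1)^2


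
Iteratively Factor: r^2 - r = (r)*(r - 1)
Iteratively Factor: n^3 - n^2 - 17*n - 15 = (n + 3)*(n^2 - 4*n - 5) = (n - 5)*(n + 3)*(n + 1)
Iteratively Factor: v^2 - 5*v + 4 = (v - 4)*(v - 1)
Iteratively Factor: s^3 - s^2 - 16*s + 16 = (s - 4)*(s^2 + 3*s - 4) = (s - 4)*(s + 4)*(s - 1)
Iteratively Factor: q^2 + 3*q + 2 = (q + 2)*(q + 1)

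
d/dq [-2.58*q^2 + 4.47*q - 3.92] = 4.47 - 5.16*q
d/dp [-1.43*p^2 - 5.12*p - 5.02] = -2.86*p - 5.12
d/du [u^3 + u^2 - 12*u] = 3*u^2 + 2*u - 12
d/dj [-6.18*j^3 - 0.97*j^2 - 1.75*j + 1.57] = -18.54*j^2 - 1.94*j - 1.75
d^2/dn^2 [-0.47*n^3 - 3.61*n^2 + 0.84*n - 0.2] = -2.82*n - 7.22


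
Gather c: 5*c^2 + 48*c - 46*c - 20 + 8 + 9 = 5*c^2 + 2*c - 3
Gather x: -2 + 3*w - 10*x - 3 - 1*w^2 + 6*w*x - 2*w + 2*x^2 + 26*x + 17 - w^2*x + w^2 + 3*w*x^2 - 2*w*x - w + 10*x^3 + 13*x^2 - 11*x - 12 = 10*x^3 + x^2*(3*w + 15) + x*(-w^2 + 4*w + 5)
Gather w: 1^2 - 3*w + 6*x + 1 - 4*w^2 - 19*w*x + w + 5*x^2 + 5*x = -4*w^2 + w*(-19*x - 2) + 5*x^2 + 11*x + 2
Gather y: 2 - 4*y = 2 - 4*y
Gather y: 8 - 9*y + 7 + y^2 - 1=y^2 - 9*y + 14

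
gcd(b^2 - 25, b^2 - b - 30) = b + 5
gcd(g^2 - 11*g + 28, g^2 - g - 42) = g - 7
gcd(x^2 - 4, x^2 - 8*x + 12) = x - 2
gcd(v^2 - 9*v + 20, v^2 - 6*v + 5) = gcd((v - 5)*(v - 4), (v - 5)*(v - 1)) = v - 5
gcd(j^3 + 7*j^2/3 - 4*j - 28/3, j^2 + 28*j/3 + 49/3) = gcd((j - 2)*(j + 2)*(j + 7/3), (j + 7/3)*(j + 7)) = j + 7/3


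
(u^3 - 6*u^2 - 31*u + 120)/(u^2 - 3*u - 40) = u - 3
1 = 1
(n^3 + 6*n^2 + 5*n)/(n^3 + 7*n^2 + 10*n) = (n + 1)/(n + 2)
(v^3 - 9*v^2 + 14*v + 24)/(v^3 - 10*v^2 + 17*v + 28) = (v - 6)/(v - 7)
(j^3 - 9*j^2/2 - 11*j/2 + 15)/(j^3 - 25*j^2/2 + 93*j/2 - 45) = (j + 2)/(j - 6)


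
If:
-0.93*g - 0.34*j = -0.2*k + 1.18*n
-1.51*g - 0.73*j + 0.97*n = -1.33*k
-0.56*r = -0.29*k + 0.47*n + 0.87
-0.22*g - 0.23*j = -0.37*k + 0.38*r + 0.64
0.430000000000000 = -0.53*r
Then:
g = 1.03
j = -1.06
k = 0.85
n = -0.36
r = -0.81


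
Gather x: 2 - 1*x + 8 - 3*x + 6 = 16 - 4*x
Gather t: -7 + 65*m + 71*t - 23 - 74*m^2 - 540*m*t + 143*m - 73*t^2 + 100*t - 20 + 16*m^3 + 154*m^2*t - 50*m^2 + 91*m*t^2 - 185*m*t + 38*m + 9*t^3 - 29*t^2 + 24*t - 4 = 16*m^3 - 124*m^2 + 246*m + 9*t^3 + t^2*(91*m - 102) + t*(154*m^2 - 725*m + 195) - 54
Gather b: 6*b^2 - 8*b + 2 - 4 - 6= 6*b^2 - 8*b - 8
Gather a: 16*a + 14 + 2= 16*a + 16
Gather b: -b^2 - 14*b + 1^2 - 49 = -b^2 - 14*b - 48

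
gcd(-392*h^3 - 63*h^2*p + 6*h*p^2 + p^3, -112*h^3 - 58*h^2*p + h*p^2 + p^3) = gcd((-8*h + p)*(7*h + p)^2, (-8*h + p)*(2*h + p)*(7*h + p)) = -56*h^2 - h*p + p^2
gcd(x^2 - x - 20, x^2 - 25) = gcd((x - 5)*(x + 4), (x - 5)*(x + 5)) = x - 5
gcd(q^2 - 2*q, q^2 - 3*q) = q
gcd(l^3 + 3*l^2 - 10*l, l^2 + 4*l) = l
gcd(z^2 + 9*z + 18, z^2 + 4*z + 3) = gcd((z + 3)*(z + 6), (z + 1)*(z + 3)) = z + 3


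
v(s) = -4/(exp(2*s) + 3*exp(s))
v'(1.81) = 0.12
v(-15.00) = -4358689.39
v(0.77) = -0.36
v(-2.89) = -23.55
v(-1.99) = -9.33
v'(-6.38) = 786.57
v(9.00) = 0.00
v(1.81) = -0.07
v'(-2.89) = 23.98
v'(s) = -4*(-2*exp(2*s) - 3*exp(s))/(exp(2*s) + 3*exp(s))^2 = 4*(2*exp(s) + 3)*exp(-s)/(exp(s) + 3)^2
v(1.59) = -0.10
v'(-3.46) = 42.42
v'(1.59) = 0.17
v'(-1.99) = 9.74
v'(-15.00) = 4358689.83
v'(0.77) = 0.51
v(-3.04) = -27.44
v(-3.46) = -41.98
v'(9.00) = 0.00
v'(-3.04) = 27.87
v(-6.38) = -786.13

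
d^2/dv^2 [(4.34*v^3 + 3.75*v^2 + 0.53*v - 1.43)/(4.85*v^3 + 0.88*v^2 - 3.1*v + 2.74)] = (139.37251*v^6 + 466.31295*v^5 - 743.87748*v^4 - 695.620792*v^3 - 237.597852*v^2 + 325.256148*v + 44.722072)/(114.084125*v^9 + 62.0994*v^8 - 207.49173*v^7 + 114.651622*v^6 + 202.7895*v^5 - 215.439432*v^4 + 34.59626*v^3 + 98.814264*v^2 - 69.82068*v + 20.570824)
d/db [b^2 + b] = 2*b + 1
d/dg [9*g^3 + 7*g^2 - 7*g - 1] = 27*g^2 + 14*g - 7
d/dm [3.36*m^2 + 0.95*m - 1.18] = 6.72*m + 0.95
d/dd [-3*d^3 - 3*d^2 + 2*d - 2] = -9*d^2 - 6*d + 2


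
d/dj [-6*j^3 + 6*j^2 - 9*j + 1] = -18*j^2 + 12*j - 9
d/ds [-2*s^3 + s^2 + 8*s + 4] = -6*s^2 + 2*s + 8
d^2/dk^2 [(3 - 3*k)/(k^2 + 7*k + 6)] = 6*(-(k - 1)*(2*k + 7)^2 + 3*(k + 2)*(k^2 + 7*k + 6))/(k^2 + 7*k + 6)^3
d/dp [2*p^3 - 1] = 6*p^2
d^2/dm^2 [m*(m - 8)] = 2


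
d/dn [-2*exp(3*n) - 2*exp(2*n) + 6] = (-6*exp(n) - 4)*exp(2*n)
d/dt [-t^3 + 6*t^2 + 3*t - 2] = -3*t^2 + 12*t + 3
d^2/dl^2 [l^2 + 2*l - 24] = 2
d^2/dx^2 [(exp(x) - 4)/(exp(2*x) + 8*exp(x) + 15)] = (exp(4*x) - 24*exp(3*x) - 186*exp(2*x) - 136*exp(x) + 705)*exp(x)/(exp(6*x) + 24*exp(5*x) + 237*exp(4*x) + 1232*exp(3*x) + 3555*exp(2*x) + 5400*exp(x) + 3375)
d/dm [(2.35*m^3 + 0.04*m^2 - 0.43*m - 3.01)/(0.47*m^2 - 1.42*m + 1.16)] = (1.1045*m^4 - 6.674*m^3 + 8.3233*m^2 + 2.9222*m - 4.773)/(0.2209*m^4 - 1.3348*m^3 + 3.1068*m^2 - 3.2944*m + 1.3456)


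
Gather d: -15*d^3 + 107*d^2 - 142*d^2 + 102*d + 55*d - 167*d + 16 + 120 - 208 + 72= -15*d^3 - 35*d^2 - 10*d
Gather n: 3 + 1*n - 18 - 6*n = -5*n - 15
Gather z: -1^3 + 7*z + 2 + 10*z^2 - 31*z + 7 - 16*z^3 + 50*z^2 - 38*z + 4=-16*z^3 + 60*z^2 - 62*z + 12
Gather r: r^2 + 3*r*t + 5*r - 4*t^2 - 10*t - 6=r^2 + r*(3*t + 5) - 4*t^2 - 10*t - 6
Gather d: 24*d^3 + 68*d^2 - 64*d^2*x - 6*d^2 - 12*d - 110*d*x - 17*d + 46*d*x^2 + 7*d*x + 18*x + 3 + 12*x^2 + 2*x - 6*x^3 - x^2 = 24*d^3 + d^2*(62 - 64*x) + d*(46*x^2 - 103*x - 29) - 6*x^3 + 11*x^2 + 20*x + 3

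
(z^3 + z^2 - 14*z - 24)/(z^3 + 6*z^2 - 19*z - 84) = (z + 2)/(z + 7)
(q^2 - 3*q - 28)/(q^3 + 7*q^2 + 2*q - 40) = (q - 7)/(q^2 + 3*q - 10)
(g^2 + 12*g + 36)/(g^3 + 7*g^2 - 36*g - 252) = (g + 6)/(g^2 + g - 42)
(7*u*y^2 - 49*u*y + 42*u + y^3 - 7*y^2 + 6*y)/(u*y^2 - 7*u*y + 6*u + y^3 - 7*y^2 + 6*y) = (7*u + y)/(u + y)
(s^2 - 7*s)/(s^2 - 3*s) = (s - 7)/(s - 3)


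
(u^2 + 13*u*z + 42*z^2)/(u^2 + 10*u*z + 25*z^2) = (u^2 + 13*u*z + 42*z^2)/(u^2 + 10*u*z + 25*z^2)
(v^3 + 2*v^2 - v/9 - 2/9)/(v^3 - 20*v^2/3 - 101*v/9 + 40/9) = (3*v^2 + 7*v + 2)/(3*v^2 - 19*v - 40)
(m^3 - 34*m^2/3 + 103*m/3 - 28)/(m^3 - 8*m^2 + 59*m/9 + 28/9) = 3*(m - 3)/(3*m + 1)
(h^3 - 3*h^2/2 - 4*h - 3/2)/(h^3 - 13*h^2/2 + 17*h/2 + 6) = (h + 1)/(h - 4)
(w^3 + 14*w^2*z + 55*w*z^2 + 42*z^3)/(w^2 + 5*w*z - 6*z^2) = (-w^2 - 8*w*z - 7*z^2)/(-w + z)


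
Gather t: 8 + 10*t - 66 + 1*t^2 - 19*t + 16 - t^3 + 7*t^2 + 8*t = -t^3 + 8*t^2 - t - 42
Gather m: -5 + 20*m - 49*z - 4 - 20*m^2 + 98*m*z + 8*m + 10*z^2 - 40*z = -20*m^2 + m*(98*z + 28) + 10*z^2 - 89*z - 9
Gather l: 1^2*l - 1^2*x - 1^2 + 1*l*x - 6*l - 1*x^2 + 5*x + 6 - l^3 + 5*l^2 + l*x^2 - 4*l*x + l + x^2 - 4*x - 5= -l^3 + 5*l^2 + l*(x^2 - 3*x - 4)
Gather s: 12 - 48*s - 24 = -48*s - 12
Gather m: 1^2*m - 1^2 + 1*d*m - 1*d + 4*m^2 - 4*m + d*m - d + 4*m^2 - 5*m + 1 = -2*d + 8*m^2 + m*(2*d - 8)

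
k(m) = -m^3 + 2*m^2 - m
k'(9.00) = -208.00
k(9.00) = -576.00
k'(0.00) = -1.00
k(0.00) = 0.00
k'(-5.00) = -96.00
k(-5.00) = 180.00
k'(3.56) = -24.78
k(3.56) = -23.33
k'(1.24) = -0.65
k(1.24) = -0.07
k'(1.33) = -0.99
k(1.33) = -0.14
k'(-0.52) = -3.89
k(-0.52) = 1.20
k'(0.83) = 0.25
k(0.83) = -0.02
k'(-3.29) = -46.63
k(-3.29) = 60.55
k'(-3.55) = -53.01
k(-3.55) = 73.49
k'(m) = -3*m^2 + 4*m - 1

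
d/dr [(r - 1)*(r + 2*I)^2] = (r + 2*I)*(3*r - 2 + 2*I)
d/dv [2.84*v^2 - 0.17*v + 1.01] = 5.68*v - 0.17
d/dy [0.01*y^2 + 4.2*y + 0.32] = 0.02*y + 4.2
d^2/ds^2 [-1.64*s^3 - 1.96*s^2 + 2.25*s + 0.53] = -9.84*s - 3.92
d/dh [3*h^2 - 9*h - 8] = 6*h - 9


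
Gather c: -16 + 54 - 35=3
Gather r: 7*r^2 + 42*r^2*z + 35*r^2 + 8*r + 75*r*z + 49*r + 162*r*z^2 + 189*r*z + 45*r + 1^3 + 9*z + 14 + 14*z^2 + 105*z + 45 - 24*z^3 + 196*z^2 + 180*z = r^2*(42*z + 42) + r*(162*z^2 + 264*z + 102) - 24*z^3 + 210*z^2 + 294*z + 60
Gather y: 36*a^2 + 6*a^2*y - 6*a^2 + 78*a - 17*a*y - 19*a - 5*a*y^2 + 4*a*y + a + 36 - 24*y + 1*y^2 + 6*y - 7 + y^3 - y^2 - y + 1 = 30*a^2 - 5*a*y^2 + 60*a + y^3 + y*(6*a^2 - 13*a - 19) + 30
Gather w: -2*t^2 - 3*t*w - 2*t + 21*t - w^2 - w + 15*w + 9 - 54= -2*t^2 + 19*t - w^2 + w*(14 - 3*t) - 45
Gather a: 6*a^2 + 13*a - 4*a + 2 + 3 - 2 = 6*a^2 + 9*a + 3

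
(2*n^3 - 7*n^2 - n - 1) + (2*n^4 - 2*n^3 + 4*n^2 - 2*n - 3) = 2*n^4 - 3*n^2 - 3*n - 4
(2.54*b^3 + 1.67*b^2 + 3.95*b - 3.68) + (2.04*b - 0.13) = 2.54*b^3 + 1.67*b^2 + 5.99*b - 3.81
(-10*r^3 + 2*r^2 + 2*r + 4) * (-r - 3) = 10*r^4 + 28*r^3 - 8*r^2 - 10*r - 12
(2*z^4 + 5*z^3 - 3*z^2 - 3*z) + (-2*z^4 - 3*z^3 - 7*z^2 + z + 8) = 2*z^3 - 10*z^2 - 2*z + 8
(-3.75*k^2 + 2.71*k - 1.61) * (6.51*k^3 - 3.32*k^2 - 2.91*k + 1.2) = -24.4125*k^5 + 30.0921*k^4 - 8.5658*k^3 - 7.0409*k^2 + 7.9371*k - 1.932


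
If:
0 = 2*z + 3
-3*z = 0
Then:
No Solution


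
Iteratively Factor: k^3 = (k)*(k^2) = k^2*(k)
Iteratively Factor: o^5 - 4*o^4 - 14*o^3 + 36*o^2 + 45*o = (o + 1)*(o^4 - 5*o^3 - 9*o^2 + 45*o) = o*(o + 1)*(o^3 - 5*o^2 - 9*o + 45) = o*(o - 3)*(o + 1)*(o^2 - 2*o - 15) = o*(o - 3)*(o + 1)*(o + 3)*(o - 5)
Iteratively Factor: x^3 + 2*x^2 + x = (x + 1)*(x^2 + x) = (x + 1)^2*(x)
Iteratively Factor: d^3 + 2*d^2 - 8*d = (d)*(d^2 + 2*d - 8) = d*(d + 4)*(d - 2)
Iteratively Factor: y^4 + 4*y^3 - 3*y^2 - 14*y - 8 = (y - 2)*(y^3 + 6*y^2 + 9*y + 4) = (y - 2)*(y + 1)*(y^2 + 5*y + 4) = (y - 2)*(y + 1)^2*(y + 4)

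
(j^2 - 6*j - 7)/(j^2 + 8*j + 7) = (j - 7)/(j + 7)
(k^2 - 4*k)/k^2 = (k - 4)/k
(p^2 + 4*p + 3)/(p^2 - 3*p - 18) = (p + 1)/(p - 6)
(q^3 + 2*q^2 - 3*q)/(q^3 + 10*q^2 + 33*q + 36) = q*(q - 1)/(q^2 + 7*q + 12)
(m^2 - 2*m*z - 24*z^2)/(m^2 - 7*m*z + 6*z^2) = (-m - 4*z)/(-m + z)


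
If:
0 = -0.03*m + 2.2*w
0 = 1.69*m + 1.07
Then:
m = -0.63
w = -0.01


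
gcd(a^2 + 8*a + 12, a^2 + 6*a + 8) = a + 2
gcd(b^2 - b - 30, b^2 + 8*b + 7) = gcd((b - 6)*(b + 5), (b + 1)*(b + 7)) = 1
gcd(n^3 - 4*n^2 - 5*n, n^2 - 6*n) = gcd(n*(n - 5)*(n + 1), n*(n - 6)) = n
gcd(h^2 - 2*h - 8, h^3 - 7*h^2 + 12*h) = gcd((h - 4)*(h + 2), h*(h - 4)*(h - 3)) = h - 4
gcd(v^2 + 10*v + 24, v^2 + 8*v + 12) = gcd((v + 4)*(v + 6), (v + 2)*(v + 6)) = v + 6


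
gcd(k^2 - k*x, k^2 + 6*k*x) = k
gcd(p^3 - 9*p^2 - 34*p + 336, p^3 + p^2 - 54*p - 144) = p^2 - 2*p - 48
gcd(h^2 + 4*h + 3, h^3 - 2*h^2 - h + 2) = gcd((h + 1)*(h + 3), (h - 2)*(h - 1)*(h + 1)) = h + 1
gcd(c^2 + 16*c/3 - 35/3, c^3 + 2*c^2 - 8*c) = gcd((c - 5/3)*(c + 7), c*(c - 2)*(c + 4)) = 1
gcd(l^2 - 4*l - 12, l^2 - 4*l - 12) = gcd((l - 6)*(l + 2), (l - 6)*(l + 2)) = l^2 - 4*l - 12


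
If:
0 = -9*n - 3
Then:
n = -1/3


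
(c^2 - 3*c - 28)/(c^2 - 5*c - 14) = (c + 4)/(c + 2)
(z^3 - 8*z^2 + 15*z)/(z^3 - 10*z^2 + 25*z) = (z - 3)/(z - 5)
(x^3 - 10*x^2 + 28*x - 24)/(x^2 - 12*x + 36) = (x^2 - 4*x + 4)/(x - 6)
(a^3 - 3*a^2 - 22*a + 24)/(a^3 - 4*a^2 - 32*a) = (a^2 - 7*a + 6)/(a*(a - 8))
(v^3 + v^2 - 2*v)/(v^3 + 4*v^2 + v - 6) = v/(v + 3)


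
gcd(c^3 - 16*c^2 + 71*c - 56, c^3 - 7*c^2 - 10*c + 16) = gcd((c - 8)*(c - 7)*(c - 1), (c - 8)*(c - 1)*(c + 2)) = c^2 - 9*c + 8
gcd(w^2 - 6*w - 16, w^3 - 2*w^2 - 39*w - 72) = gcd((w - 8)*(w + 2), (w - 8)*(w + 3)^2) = w - 8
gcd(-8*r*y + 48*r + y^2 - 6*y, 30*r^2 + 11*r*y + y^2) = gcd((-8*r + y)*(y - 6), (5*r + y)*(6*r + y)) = 1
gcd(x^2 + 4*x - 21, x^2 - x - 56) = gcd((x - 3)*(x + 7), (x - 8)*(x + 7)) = x + 7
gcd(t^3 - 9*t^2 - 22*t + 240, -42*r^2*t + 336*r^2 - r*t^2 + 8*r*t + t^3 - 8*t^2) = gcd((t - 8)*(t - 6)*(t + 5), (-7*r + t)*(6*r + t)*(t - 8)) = t - 8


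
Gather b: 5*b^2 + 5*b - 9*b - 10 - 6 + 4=5*b^2 - 4*b - 12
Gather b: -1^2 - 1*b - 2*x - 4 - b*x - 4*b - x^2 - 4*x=b*(-x - 5) - x^2 - 6*x - 5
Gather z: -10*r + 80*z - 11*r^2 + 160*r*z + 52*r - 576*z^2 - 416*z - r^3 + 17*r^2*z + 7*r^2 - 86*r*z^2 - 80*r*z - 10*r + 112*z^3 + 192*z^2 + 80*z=-r^3 - 4*r^2 + 32*r + 112*z^3 + z^2*(-86*r - 384) + z*(17*r^2 + 80*r - 256)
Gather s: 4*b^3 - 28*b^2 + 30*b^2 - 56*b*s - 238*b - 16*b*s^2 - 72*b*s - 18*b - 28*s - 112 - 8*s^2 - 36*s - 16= 4*b^3 + 2*b^2 - 256*b + s^2*(-16*b - 8) + s*(-128*b - 64) - 128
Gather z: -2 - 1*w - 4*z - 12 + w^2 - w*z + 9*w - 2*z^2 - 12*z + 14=w^2 + 8*w - 2*z^2 + z*(-w - 16)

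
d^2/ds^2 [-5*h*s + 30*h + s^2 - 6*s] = 2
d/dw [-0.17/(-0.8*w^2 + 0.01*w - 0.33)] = (0.0017 - 0.272*w)/(0.8*w^2 - 0.01*w + 0.33)^2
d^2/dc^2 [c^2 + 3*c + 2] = 2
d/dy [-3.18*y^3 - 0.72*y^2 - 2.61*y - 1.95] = -9.54*y^2 - 1.44*y - 2.61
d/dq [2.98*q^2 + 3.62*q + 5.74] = 5.96*q + 3.62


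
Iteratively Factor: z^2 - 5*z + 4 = (z - 1)*(z - 4)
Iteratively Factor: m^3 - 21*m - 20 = (m + 1)*(m^2 - m - 20) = (m + 1)*(m + 4)*(m - 5)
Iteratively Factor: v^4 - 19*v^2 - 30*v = (v + 3)*(v^3 - 3*v^2 - 10*v) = (v - 5)*(v + 3)*(v^2 + 2*v) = (v - 5)*(v + 2)*(v + 3)*(v)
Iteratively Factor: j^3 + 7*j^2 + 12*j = (j)*(j^2 + 7*j + 12) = j*(j + 3)*(j + 4)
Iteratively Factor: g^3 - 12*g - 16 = (g + 2)*(g^2 - 2*g - 8) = (g - 4)*(g + 2)*(g + 2)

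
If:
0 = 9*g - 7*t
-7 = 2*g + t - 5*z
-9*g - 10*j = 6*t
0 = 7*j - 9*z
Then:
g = -98/137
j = 819/685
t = -126/137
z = 637/685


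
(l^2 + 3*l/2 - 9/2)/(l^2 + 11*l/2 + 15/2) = (2*l - 3)/(2*l + 5)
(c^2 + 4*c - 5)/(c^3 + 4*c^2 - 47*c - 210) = (c - 1)/(c^2 - c - 42)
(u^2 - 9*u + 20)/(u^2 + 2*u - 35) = (u - 4)/(u + 7)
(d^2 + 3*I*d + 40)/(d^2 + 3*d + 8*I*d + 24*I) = (d - 5*I)/(d + 3)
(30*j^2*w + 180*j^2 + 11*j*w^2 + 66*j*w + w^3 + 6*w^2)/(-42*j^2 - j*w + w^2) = (5*j*w + 30*j + w^2 + 6*w)/(-7*j + w)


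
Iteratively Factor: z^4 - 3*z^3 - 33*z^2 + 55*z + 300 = (z - 5)*(z^3 + 2*z^2 - 23*z - 60) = (z - 5)*(z + 4)*(z^2 - 2*z - 15) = (z - 5)*(z + 3)*(z + 4)*(z - 5)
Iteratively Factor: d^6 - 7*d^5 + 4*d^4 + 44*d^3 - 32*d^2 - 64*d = (d)*(d^5 - 7*d^4 + 4*d^3 + 44*d^2 - 32*d - 64) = d*(d + 1)*(d^4 - 8*d^3 + 12*d^2 + 32*d - 64) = d*(d - 4)*(d + 1)*(d^3 - 4*d^2 - 4*d + 16) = d*(d - 4)*(d + 1)*(d + 2)*(d^2 - 6*d + 8) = d*(d - 4)*(d - 2)*(d + 1)*(d + 2)*(d - 4)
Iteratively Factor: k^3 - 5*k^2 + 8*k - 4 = (k - 1)*(k^2 - 4*k + 4) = (k - 2)*(k - 1)*(k - 2)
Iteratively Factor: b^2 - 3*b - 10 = (b - 5)*(b + 2)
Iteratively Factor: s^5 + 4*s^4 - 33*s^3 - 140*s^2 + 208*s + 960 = (s + 4)*(s^4 - 33*s^2 - 8*s + 240) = (s - 5)*(s + 4)*(s^3 + 5*s^2 - 8*s - 48) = (s - 5)*(s + 4)^2*(s^2 + s - 12) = (s - 5)*(s - 3)*(s + 4)^2*(s + 4)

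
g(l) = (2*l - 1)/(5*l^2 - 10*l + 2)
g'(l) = (10 - 10*l)*(2*l - 1)/(5*l^2 - 10*l + 2)^2 + 2/(5*l^2 - 10*l + 2) = 2*(-5*l^2 + 5*l - 3)/(25*l^4 - 100*l^3 + 120*l^2 - 40*l + 4)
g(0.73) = -0.17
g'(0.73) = -0.58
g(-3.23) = -0.09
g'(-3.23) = -0.02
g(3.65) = 0.20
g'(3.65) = -0.10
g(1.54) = -1.35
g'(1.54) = -6.02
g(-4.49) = -0.07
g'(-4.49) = -0.01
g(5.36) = 0.11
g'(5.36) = -0.03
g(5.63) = 0.10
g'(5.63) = -0.02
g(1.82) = 7.29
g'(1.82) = -159.67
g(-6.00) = -0.05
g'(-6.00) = -0.00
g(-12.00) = -0.03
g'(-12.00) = 0.00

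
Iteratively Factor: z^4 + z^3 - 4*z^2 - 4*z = (z)*(z^3 + z^2 - 4*z - 4) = z*(z - 2)*(z^2 + 3*z + 2) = z*(z - 2)*(z + 2)*(z + 1)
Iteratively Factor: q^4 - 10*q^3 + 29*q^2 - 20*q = (q)*(q^3 - 10*q^2 + 29*q - 20) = q*(q - 5)*(q^2 - 5*q + 4) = q*(q - 5)*(q - 1)*(q - 4)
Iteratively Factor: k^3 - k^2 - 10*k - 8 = (k + 1)*(k^2 - 2*k - 8) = (k + 1)*(k + 2)*(k - 4)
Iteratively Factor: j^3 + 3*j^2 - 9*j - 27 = (j + 3)*(j^2 - 9) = (j + 3)^2*(j - 3)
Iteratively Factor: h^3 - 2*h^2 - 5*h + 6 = (h + 2)*(h^2 - 4*h + 3) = (h - 3)*(h + 2)*(h - 1)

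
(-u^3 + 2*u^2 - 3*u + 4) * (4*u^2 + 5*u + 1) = -4*u^5 + 3*u^4 - 3*u^3 + 3*u^2 + 17*u + 4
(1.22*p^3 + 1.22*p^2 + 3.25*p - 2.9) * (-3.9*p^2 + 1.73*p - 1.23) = -4.758*p^5 - 2.6474*p^4 - 12.065*p^3 + 15.4319*p^2 - 9.0145*p + 3.567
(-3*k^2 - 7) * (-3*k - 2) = 9*k^3 + 6*k^2 + 21*k + 14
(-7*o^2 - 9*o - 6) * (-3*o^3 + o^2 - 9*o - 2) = 21*o^5 + 20*o^4 + 72*o^3 + 89*o^2 + 72*o + 12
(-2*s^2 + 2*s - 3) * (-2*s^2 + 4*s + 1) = 4*s^4 - 12*s^3 + 12*s^2 - 10*s - 3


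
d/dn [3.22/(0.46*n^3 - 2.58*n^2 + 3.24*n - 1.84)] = (-4.4436*n^2 + 16.6152*n - 10.4328)/(0.46*n^3 - 2.58*n^2 + 3.24*n - 1.84)^2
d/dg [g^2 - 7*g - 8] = 2*g - 7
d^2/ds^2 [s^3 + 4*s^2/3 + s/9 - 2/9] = 6*s + 8/3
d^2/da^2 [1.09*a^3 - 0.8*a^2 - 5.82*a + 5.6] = 6.54*a - 1.6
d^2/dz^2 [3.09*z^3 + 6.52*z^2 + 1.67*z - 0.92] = 18.54*z + 13.04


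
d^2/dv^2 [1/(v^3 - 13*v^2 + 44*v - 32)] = 2*((13 - 3*v)*(v^3 - 13*v^2 + 44*v - 32) + (3*v^2 - 26*v + 44)^2)/(v^3 - 13*v^2 + 44*v - 32)^3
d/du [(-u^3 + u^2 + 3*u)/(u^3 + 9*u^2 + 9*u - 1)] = (-10*u^4 - 24*u^3 - 15*u^2 - 2*u - 3)/(u^6 + 18*u^5 + 99*u^4 + 160*u^3 + 63*u^2 - 18*u + 1)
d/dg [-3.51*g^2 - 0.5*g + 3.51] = -7.02*g - 0.5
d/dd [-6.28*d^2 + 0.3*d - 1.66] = 0.3 - 12.56*d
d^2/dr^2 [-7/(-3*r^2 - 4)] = 42*(9*r^2 - 4)/(3*r^2 + 4)^3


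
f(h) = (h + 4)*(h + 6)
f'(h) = 2*h + 10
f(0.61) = 30.47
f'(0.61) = 11.22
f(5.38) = 106.74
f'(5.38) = 20.76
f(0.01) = 24.10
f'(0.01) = 10.02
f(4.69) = 92.90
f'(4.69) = 19.38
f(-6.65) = 1.72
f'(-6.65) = -3.30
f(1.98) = 47.72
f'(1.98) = 13.96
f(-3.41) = 1.53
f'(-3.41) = 3.18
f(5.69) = 113.28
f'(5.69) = 21.38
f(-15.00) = 99.00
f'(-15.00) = -20.00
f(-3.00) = 3.00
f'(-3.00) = 4.00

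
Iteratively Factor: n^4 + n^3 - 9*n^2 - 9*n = (n)*(n^3 + n^2 - 9*n - 9) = n*(n + 3)*(n^2 - 2*n - 3) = n*(n + 1)*(n + 3)*(n - 3)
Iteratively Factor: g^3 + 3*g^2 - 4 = (g - 1)*(g^2 + 4*g + 4) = (g - 1)*(g + 2)*(g + 2)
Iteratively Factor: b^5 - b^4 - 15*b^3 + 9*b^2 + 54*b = (b - 3)*(b^4 + 2*b^3 - 9*b^2 - 18*b) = (b - 3)^2*(b^3 + 5*b^2 + 6*b) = b*(b - 3)^2*(b^2 + 5*b + 6) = b*(b - 3)^2*(b + 2)*(b + 3)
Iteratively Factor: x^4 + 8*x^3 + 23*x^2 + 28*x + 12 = (x + 3)*(x^3 + 5*x^2 + 8*x + 4) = (x + 1)*(x + 3)*(x^2 + 4*x + 4) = (x + 1)*(x + 2)*(x + 3)*(x + 2)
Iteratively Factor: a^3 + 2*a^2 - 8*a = (a)*(a^2 + 2*a - 8) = a*(a + 4)*(a - 2)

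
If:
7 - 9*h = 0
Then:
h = 7/9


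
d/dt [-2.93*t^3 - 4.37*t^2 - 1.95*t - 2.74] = -8.79*t^2 - 8.74*t - 1.95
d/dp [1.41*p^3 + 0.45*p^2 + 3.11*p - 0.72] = 4.23*p^2 + 0.9*p + 3.11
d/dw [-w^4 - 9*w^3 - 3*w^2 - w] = -4*w^3 - 27*w^2 - 6*w - 1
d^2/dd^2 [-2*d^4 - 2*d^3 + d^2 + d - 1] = -24*d^2 - 12*d + 2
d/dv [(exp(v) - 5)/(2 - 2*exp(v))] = -1/(2*sinh(v/2)^2)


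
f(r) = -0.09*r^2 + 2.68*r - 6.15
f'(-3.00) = 3.22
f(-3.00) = -15.00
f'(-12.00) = 4.84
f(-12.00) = -51.27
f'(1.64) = 2.38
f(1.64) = -2.00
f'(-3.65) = 3.34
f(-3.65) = -17.13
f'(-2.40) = 3.11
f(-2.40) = -13.10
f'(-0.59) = 2.79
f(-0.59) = -7.76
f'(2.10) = 2.30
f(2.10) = -0.92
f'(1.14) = 2.47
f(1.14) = -3.21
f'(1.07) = 2.49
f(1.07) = -3.39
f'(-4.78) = 3.54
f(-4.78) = -21.02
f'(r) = 2.68 - 0.18*r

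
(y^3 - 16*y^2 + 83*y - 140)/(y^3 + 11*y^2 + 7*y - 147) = (y^3 - 16*y^2 + 83*y - 140)/(y^3 + 11*y^2 + 7*y - 147)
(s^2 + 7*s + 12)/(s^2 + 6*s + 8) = (s + 3)/(s + 2)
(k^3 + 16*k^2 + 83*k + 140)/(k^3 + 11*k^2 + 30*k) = (k^2 + 11*k + 28)/(k*(k + 6))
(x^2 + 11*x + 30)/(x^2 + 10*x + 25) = (x + 6)/(x + 5)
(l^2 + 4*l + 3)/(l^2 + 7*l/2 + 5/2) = 2*(l + 3)/(2*l + 5)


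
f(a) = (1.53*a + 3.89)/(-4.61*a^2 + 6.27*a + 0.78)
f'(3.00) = 0.31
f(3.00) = -0.39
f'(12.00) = 0.00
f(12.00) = -0.04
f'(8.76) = 0.01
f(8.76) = -0.06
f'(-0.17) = -165.60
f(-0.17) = -8.66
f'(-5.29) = -0.00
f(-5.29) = 0.03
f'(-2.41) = -0.04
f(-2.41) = -0.00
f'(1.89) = 4.74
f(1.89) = -1.77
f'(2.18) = 1.59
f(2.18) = -0.97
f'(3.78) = 0.12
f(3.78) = -0.23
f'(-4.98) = -0.00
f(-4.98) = 0.03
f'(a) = (1.53*a + 3.89)*(9.22*a - 6.27)/(-4.61*a^2 + 6.27*a + 0.78)^2 + 1.53/(-4.61*a^2 + 6.27*a + 0.78) = (7.0533*a^2 + 35.8658*a - 23.1969)/(21.2521*a^4 - 57.8094*a^3 + 32.1213*a^2 + 9.7812*a + 0.6084)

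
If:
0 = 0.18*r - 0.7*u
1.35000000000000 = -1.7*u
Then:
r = -3.09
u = -0.79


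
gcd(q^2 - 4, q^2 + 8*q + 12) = q + 2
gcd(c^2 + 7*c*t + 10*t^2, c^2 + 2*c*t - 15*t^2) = c + 5*t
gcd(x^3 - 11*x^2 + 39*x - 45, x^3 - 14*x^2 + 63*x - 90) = x^2 - 8*x + 15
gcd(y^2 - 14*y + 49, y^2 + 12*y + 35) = 1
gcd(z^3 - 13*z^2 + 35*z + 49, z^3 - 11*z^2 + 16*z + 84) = z - 7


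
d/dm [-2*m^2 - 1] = -4*m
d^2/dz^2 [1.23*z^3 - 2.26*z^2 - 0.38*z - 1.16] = 7.38*z - 4.52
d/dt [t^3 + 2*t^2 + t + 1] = 3*t^2 + 4*t + 1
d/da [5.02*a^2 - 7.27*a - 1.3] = 10.04*a - 7.27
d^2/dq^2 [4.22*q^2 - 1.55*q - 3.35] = 8.44000000000000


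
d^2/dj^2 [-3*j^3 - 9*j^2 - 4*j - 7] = -18*j - 18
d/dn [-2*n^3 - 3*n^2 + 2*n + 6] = -6*n^2 - 6*n + 2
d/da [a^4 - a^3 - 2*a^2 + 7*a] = 4*a^3 - 3*a^2 - 4*a + 7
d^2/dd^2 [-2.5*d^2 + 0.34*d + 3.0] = -5.00000000000000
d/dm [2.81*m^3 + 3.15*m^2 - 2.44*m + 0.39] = 8.43*m^2 + 6.3*m - 2.44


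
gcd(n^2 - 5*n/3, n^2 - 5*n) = n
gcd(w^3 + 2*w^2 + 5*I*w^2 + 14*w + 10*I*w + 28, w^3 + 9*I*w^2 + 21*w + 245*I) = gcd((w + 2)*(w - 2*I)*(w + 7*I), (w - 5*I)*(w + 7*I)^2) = w + 7*I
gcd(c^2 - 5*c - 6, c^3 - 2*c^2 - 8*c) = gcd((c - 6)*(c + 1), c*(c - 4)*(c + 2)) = 1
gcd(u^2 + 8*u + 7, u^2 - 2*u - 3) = u + 1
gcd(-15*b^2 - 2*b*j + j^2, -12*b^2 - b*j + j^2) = 3*b + j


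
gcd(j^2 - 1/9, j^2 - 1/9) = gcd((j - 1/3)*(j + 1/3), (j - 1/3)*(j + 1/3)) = j^2 - 1/9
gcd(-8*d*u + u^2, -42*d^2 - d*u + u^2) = 1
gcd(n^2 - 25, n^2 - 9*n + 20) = n - 5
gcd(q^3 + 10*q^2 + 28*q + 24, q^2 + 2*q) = q + 2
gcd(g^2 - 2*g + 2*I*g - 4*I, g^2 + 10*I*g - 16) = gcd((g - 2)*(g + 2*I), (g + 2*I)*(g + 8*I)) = g + 2*I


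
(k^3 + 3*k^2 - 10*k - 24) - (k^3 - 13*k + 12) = 3*k^2 + 3*k - 36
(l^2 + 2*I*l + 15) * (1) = l^2 + 2*I*l + 15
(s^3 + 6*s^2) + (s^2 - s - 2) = s^3 + 7*s^2 - s - 2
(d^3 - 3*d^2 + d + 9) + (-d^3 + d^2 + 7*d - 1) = -2*d^2 + 8*d + 8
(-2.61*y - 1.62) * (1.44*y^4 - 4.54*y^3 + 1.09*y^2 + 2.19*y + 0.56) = -3.7584*y^5 + 9.5166*y^4 + 4.5099*y^3 - 7.4817*y^2 - 5.0094*y - 0.9072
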